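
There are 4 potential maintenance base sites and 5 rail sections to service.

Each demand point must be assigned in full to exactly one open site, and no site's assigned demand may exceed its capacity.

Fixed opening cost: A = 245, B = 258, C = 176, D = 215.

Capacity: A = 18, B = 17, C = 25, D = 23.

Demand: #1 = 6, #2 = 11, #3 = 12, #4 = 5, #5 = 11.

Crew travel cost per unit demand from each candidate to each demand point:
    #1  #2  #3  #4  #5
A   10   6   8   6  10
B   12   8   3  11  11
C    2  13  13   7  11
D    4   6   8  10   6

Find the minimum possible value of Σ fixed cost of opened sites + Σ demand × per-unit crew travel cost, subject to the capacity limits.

721

Open {C, D}; cheapest assignment that respects the capacities:
  C (cap 25, load 22): #1, #4, #5 — cost 6×2 + 5×7 + 11×11 = 168
  D (cap 23, load 23): #2, #3 — cost 11×6 + 12×8 = 162
  Shipping 330, fixed 391 → total 721.
  Any other capacity-feasible assignment to {C, D} ships for at least 330.
Compare {B, C, D}: its best feasible assignment gives total 864.
Compare {A, C, D}: its best feasible assignment gives total 906.
Every other set of open sites that can feasibly serve all demand totals ≥ 864 even under its best assignment. Minimum: 721.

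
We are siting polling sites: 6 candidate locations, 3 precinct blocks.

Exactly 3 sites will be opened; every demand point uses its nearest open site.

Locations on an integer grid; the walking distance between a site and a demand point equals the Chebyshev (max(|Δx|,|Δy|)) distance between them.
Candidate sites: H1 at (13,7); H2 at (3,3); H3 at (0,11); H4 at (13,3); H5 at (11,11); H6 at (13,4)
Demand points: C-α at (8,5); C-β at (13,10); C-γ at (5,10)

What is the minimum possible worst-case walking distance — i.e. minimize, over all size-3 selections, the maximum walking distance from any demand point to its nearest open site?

5

Open {H1, H2, H3}.
  Farthest demand point is C-α at walking distance 5 (to H1); all others are ≤ 5.
With {H1, H3, H4} the worst case is 5.
With {H1, H3, H5} the worst case is 5.
No size-3 selection achieves below 5.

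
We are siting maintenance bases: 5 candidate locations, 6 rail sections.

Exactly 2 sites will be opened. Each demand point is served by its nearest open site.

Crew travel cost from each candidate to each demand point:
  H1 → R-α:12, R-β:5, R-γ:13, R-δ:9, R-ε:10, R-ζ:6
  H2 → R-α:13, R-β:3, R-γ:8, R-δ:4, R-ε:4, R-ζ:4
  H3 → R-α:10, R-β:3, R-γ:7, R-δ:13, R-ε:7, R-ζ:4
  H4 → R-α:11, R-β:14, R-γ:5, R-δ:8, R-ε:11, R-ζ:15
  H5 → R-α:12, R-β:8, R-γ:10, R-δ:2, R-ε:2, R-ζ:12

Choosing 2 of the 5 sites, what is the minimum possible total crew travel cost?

Open {H3, H5}.
  R-α→H3 10, R-β→H3 3, R-γ→H3 7, R-δ→H5 2, R-ε→H5 2, R-ζ→H3 4  ⇒ total 28.
Compare {H2, H4}: total 31.
Compare {H2, H5}: total 31.
No size-2 selection does better; minimum is 28.

28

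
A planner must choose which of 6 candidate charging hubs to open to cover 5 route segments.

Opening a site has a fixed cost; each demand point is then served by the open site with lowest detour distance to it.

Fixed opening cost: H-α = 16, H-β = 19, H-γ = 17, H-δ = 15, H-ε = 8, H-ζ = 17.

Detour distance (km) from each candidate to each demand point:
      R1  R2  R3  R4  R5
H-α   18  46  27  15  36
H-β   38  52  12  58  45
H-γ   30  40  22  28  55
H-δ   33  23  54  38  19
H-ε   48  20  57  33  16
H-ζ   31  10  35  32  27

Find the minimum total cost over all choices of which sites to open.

120

Open {H-α, H-ε}: assign each demand point to its cheapest open site.
  R1→H-α 18, R2→H-ε 20, R3→H-α 27, R4→H-α 15, R5→H-ε 16
  detour distance 96, fixed 24 → total 120.
Compare {H-α, H-β, H-ε}: detour distance 81 + fixed 43 = 124.
Compare {H-α, H-ε, H-ζ}: detour distance 86 + fixed 41 = 127.
Compare {H-α, H-ζ}: detour distance 97 + fixed 33 = 130.
All other subsets cost ≥ 124. Minimum total cost: 120.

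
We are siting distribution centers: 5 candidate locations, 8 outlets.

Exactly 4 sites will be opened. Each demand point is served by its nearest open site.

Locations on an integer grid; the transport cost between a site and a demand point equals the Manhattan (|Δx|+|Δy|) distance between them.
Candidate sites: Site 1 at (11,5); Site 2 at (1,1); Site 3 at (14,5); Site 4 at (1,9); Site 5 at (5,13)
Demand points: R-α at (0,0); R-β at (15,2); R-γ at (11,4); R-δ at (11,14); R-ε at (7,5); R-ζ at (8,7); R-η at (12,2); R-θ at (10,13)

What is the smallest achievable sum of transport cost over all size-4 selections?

32

Open {Site 1, Site 2, Site 3, Site 5}.
  R-α→Site 2 2, R-β→Site 3 4, R-γ→Site 1 1, R-δ→Site 5 7, R-ε→Site 1 4, R-ζ→Site 1 5, R-η→Site 1 4, R-θ→Site 5 5  ⇒ total 32.
Compare {Site 1, Site 2, Site 4, Site 5}: total 35.
Compare {Site 1, Site 2, Site 3, Site 4}: total 38.
No size-4 selection does better; minimum is 32.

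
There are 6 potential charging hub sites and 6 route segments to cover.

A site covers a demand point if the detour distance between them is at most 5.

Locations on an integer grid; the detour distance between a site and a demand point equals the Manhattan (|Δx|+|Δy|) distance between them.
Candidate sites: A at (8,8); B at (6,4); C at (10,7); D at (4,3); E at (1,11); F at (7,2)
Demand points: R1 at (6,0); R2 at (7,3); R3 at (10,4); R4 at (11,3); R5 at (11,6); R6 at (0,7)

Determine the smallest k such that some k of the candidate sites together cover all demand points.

Coverage sets (demand points within 5 of each site):
  A: {R5}
  B: {R1, R2, R3}
  C: {R3, R4, R5}
  D: {R1, R2}
  E: {R6}
  F: {R1, R2, R3, R4}
No 2 sites suffice: every size-2 union leaves at least one demand point uncovered.
But {A, E, F} covers everything, so the minimum is 3.

3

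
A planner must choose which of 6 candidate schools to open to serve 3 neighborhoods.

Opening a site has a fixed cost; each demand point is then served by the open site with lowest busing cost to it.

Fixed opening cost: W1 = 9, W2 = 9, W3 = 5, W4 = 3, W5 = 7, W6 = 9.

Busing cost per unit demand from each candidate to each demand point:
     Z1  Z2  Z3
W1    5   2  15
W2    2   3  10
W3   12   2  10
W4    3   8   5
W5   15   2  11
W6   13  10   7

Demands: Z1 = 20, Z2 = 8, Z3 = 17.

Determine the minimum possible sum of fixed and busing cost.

158

Open {W2, W3, W4}: assign each demand point to its cheapest open site.
  Z1→W2 20×2=40, Z2→W3 8×2=16, Z3→W4 17×5=85
  busing cost 141, fixed 17 → total 158.
Compare {W2, W4, W5}: busing cost 141 + fixed 19 = 160.
Compare {W2, W4}: busing cost 149 + fixed 12 = 161.
Compare {W1, W2, W4}: busing cost 141 + fixed 21 = 162.
All other subsets cost ≥ 160. Minimum total cost: 158.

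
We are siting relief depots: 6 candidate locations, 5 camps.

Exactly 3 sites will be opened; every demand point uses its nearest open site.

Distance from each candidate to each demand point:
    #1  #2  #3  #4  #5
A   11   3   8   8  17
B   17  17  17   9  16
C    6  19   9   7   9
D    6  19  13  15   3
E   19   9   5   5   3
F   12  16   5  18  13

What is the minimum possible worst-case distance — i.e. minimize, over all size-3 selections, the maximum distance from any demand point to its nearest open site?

6

Open {A, C, E}.
  Farthest demand point is #1 at distance 6 (to C); all others are ≤ 6.
With {A, D, E} the worst case is 6.
With {A, B, D} the worst case is 8.
No size-3 selection achieves below 6.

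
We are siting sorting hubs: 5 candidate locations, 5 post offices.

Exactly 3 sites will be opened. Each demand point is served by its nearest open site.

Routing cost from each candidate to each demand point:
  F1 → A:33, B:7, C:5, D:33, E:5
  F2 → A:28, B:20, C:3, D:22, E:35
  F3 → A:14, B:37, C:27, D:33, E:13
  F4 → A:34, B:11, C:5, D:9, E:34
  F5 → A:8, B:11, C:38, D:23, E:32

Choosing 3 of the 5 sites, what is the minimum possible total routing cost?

34

Open {F1, F4, F5}.
  A→F5 8, B→F1 7, C→F1 5, D→F4 9, E→F1 5  ⇒ total 34.
Compare {F1, F3, F4}: total 40.
Compare {F1, F2, F5}: total 45.
No size-3 selection does better; minimum is 34.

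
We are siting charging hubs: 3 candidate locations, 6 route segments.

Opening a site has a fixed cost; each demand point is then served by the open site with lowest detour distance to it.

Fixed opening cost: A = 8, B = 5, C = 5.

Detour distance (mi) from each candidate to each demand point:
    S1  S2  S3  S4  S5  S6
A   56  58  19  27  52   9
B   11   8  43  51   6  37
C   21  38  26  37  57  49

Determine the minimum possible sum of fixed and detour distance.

Open {A, B}: assign each demand point to its cheapest open site.
  S1→B 11, S2→B 8, S3→A 19, S4→A 27, S5→B 6, S6→A 9
  detour distance 80, fixed 13 → total 93.
Compare {A, B, C}: detour distance 80 + fixed 18 = 98.
Compare {B, C}: detour distance 125 + fixed 10 = 135.
Compare {B}: detour distance 156 + fixed 5 = 161.
All other subsets cost ≥ 98. Minimum total cost: 93.

93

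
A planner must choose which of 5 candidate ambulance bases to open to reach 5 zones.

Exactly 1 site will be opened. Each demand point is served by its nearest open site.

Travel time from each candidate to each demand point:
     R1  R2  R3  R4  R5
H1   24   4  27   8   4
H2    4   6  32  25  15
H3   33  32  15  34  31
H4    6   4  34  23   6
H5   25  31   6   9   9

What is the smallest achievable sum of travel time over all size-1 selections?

Open {H1}.
  R1→H1 24, R2→H1 4, R3→H1 27, R4→H1 8, R5→H1 4  ⇒ total 67.
Compare {H4}: total 73.
Compare {H5}: total 80.
No size-1 selection does better; minimum is 67.

67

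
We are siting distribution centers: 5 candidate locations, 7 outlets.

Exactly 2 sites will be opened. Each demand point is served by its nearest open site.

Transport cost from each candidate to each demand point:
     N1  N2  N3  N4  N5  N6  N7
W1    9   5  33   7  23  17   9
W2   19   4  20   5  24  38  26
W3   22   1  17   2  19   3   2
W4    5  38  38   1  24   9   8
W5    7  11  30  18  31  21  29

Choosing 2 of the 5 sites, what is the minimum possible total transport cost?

Open {W3, W4}.
  N1→W4 5, N2→W3 1, N3→W3 17, N4→W4 1, N5→W3 19, N6→W3 3, N7→W3 2  ⇒ total 48.
Compare {W3, W5}: total 51.
Compare {W1, W3}: total 53.
No size-2 selection does better; minimum is 48.

48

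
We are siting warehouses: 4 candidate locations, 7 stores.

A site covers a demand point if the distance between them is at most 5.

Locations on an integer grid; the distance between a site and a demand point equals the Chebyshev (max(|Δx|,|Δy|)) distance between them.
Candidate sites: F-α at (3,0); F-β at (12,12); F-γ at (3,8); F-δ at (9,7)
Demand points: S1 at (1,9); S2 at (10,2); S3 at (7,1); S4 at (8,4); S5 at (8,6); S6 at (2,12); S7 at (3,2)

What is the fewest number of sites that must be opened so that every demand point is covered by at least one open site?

Coverage sets (demand points within 5 of each site):
  F-α: {S3, S4, S7}
  F-β: {}
  F-γ: {S1, S4, S5, S6}
  F-δ: {S2, S4, S5}
No 2 sites suffice: every size-2 union leaves at least one demand point uncovered.
But {F-α, F-γ, F-δ} covers everything, so the minimum is 3.

3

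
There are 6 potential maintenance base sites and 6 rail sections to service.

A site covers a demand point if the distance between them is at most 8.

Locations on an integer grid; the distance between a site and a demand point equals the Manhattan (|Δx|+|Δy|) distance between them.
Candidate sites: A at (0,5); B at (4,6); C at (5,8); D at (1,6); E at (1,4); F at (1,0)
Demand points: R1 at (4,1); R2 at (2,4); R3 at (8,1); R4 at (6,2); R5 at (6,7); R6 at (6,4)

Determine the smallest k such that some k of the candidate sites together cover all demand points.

Coverage sets (demand points within 8 of each site):
  A: {R1, R2, R5, R6}
  B: {R1, R2, R4, R5, R6}
  C: {R1, R2, R4, R5, R6}
  D: {R1, R2, R5, R6}
  E: {R1, R2, R4, R5, R6}
  F: {R1, R2, R3, R4}
No single site covers all 6 demand points.
But {A, F} covers everything, so the minimum is 2.

2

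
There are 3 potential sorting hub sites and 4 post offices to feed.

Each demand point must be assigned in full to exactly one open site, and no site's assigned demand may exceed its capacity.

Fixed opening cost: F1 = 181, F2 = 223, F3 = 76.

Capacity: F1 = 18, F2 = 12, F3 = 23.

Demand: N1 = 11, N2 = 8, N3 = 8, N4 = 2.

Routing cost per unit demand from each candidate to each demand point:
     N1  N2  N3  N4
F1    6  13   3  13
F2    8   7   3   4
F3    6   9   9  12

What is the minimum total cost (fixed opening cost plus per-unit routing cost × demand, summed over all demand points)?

443

Open {F1, F3}; cheapest assignment that respects the capacities:
  F1 (cap 18, load 8): N3 — cost 8×3 = 24
  F3 (cap 23, load 21): N1, N2, N4 — cost 11×6 + 8×9 + 2×12 = 162
  Shipping 186, fixed 257 → total 443.
  Any other capacity-feasible assignment to {F1, F3} ships for at least 186.
Compare {F2, F3}: its best feasible assignment gives total 469.
Compare {F1, F2, F3}: its best feasible assignment gives total 634.
Every other set of open sites that can feasibly serve all demand totals ≥ 469 even under its best assignment. Minimum: 443.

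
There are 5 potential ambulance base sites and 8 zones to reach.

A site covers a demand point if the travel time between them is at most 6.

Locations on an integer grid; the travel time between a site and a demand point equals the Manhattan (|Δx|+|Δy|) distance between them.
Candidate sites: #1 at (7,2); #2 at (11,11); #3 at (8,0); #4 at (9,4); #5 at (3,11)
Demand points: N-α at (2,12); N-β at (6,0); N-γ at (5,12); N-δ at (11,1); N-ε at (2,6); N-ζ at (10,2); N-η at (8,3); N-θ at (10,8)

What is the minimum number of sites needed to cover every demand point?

Coverage sets (demand points within 6 of each site):
  #1: {N-β, N-δ, N-ζ, N-η}
  #2: {N-θ}
  #3: {N-β, N-δ, N-ζ, N-η}
  #4: {N-δ, N-ζ, N-η, N-θ}
  #5: {N-α, N-γ, N-ε}
No 2 sites suffice: every size-2 union leaves at least one demand point uncovered.
But {#1, #2, #5} covers everything, so the minimum is 3.

3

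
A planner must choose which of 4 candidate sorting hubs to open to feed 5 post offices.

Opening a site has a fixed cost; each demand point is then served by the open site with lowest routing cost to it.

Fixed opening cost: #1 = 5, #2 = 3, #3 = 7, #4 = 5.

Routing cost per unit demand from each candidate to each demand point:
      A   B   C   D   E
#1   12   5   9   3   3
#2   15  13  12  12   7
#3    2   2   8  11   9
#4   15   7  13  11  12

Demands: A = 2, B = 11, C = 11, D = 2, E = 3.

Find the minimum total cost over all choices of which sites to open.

Open {#1, #3}: assign each demand point to its cheapest open site.
  A→#3 2×2=4, B→#3 11×2=22, C→#3 11×8=88, D→#1 2×3=6, E→#1 3×3=9
  routing cost 129, fixed 12 → total 141.
Compare {#1, #2, #3}: routing cost 129 + fixed 15 = 144.
Compare {#1, #3, #4}: routing cost 129 + fixed 17 = 146.
Compare {#1, #2, #3, #4}: routing cost 129 + fixed 20 = 149.
All other subsets cost ≥ 144. Minimum total cost: 141.

141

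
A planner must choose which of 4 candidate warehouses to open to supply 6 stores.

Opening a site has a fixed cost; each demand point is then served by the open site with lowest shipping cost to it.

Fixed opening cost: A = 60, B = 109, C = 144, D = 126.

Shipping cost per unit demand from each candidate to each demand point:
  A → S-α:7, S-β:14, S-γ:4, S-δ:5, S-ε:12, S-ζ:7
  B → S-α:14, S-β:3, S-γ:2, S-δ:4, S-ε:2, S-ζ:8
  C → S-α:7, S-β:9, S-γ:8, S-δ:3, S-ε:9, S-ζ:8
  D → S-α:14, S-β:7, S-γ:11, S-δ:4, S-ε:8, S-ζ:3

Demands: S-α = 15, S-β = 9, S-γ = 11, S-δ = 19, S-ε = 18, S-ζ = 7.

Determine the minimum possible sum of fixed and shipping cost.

Open {A, B}: assign each demand point to its cheapest open site.
  S-α→A 15×7=105, S-β→B 9×3=27, S-γ→B 11×2=22, S-δ→B 19×4=76, S-ε→B 18×2=36, S-ζ→A 7×7=49
  shipping cost 315, fixed 169 → total 484.
Compare {B}: shipping cost 427 + fixed 109 = 536.
Compare {B, C}: shipping cost 303 + fixed 253 = 556.
Compare {A, B, D}: shipping cost 287 + fixed 295 = 582.
All other subsets cost ≥ 536. Minimum total cost: 484.

484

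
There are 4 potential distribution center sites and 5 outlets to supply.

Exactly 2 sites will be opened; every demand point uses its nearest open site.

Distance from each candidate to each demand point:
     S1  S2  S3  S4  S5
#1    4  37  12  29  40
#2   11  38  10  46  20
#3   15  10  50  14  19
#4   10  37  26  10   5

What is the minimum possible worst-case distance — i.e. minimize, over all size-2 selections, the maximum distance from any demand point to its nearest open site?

Open {#1, #3}.
  Farthest demand point is S5 at distance 19 (to #3); all others are ≤ 19.
With {#2, #3} the worst case is 19.
With {#3, #4} the worst case is 26.
No size-2 selection achieves below 19.

19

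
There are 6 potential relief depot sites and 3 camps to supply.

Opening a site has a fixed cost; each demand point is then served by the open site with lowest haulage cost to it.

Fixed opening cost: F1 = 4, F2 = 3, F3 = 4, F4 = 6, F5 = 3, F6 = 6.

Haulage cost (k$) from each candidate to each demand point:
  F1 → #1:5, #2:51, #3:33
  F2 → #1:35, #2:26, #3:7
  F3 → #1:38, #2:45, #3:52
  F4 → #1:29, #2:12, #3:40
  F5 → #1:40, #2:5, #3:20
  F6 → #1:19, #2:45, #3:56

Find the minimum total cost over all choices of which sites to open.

Open {F1, F2, F5}: assign each demand point to its cheapest open site.
  #1→F1 5, #2→F5 5, #3→F2 7
  haulage cost 17, fixed 10 → total 27.
Compare {F1, F2, F3, F5}: haulage cost 17 + fixed 14 = 31.
Compare {F1, F2, F4, F5}: haulage cost 17 + fixed 16 = 33.
Compare {F1, F2, F5, F6}: haulage cost 17 + fixed 16 = 33.
All other subsets cost ≥ 31. Minimum total cost: 27.

27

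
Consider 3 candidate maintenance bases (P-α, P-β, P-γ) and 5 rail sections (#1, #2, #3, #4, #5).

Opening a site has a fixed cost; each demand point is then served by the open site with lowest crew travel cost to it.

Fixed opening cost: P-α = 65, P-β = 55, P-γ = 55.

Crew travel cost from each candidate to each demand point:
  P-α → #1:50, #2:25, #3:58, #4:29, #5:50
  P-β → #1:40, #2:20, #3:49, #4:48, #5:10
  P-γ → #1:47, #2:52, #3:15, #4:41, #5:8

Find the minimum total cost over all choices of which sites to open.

218

Open {P-γ}: assign each demand point to its cheapest open site.
  #1→P-γ 47, #2→P-γ 52, #3→P-γ 15, #4→P-γ 41, #5→P-γ 8
  crew travel cost 163, fixed 55 → total 218.
Compare {P-β}: crew travel cost 167 + fixed 55 = 222.
Compare {P-β, P-γ}: crew travel cost 124 + fixed 110 = 234.
Compare {P-α, P-γ}: crew travel cost 124 + fixed 120 = 244.
All other subsets cost ≥ 222. Minimum total cost: 218.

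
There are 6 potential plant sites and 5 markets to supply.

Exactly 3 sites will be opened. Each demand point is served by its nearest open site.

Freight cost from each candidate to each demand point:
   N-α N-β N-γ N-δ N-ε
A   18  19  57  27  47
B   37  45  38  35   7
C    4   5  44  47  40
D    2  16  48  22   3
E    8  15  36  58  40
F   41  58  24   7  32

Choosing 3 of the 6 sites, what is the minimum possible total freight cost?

41

Open {C, D, F}.
  N-α→D 2, N-β→C 5, N-γ→F 24, N-δ→F 7, N-ε→D 3  ⇒ total 41.
Compare {B, C, F}: total 47.
Compare {D, E, F}: total 51.
No size-3 selection does better; minimum is 41.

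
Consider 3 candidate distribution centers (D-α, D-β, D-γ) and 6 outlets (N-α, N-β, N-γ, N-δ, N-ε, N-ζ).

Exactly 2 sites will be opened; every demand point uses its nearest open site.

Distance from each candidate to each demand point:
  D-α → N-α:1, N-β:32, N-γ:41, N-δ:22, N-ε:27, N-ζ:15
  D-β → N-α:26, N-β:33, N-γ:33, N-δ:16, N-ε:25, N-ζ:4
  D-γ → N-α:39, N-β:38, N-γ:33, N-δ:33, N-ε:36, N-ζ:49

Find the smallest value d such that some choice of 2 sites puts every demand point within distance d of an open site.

Open {D-α, D-β}.
  Farthest demand point is N-γ at distance 33 (to D-β); all others are ≤ 33.
With {D-α, D-γ} the worst case is 33.
With {D-β, D-γ} the worst case is 33.
No size-2 selection achieves below 33.

33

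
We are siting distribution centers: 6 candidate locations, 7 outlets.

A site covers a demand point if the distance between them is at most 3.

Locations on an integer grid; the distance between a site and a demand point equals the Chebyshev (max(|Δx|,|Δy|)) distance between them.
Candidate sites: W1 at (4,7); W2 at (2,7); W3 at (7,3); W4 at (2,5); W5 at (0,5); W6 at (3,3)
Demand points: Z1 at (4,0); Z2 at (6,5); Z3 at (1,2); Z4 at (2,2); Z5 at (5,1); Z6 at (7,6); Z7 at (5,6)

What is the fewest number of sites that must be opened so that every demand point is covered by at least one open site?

2

Coverage sets (demand points within 3 of each site):
  W1: {Z2, Z6, Z7}
  W2: {Z7}
  W3: {Z1, Z2, Z5, Z6, Z7}
  W4: {Z3, Z4, Z7}
  W5: {Z3, Z4}
  W6: {Z1, Z2, Z3, Z4, Z5, Z7}
No single site covers all 7 demand points.
But {W1, W6} covers everything, so the minimum is 2.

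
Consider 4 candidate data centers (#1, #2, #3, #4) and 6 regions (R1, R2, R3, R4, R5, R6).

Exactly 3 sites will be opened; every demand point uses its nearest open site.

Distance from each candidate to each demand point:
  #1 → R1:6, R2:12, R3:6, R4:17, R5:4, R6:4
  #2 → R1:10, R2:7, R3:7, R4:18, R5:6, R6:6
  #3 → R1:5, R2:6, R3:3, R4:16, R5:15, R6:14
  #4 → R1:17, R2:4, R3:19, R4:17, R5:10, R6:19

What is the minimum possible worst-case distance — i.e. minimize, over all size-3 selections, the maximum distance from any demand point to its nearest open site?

16

Open {#1, #2, #3}.
  Farthest demand point is R4 at distance 16 (to #3); all others are ≤ 16.
With {#1, #3, #4} the worst case is 16.
With {#2, #3, #4} the worst case is 16.
No size-3 selection achieves below 16.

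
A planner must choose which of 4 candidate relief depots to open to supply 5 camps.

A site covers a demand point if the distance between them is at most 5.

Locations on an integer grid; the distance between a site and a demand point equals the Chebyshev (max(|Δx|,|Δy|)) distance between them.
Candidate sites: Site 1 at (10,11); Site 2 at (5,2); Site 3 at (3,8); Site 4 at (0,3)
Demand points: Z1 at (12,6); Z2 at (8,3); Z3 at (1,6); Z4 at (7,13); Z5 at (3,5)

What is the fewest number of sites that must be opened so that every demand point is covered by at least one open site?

2

Coverage sets (demand points within 5 of each site):
  Site 1: {Z1, Z4}
  Site 2: {Z2, Z3, Z5}
  Site 3: {Z2, Z3, Z4, Z5}
  Site 4: {Z3, Z5}
No single site covers all 5 demand points.
But {Site 1, Site 2} covers everything, so the minimum is 2.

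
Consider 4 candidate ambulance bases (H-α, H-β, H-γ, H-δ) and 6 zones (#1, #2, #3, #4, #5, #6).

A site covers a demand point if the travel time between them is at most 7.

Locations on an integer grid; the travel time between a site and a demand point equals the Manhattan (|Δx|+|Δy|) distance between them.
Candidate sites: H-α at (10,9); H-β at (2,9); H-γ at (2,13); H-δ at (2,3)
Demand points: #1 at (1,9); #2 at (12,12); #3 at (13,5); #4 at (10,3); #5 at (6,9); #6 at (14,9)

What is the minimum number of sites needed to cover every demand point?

2

Coverage sets (demand points within 7 of each site):
  H-α: {#2, #3, #4, #5, #6}
  H-β: {#1, #5}
  H-γ: {#1}
  H-δ: {#1}
No single site covers all 6 demand points.
But {H-α, H-β} covers everything, so the minimum is 2.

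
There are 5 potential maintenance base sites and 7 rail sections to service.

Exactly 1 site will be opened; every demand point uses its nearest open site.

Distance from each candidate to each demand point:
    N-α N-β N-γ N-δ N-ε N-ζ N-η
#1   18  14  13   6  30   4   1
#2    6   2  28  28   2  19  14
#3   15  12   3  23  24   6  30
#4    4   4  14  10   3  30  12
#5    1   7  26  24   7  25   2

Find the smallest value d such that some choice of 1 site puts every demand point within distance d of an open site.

Open {#5}.
  Farthest demand point is N-γ at distance 26 (to #5); all others are ≤ 26.
With {#2} the worst case is 28.
With {#1} the worst case is 30.
No size-1 selection achieves below 26.

26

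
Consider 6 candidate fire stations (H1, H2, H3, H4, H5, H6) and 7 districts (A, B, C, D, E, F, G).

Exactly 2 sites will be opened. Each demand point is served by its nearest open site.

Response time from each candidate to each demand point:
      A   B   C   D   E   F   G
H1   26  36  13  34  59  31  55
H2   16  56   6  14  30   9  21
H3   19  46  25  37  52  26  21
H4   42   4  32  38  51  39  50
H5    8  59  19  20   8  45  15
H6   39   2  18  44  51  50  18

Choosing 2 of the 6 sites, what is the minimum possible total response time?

95

Open {H2, H6}.
  A→H2 16, B→H6 2, C→H2 6, D→H2 14, E→H2 30, F→H2 9, G→H6 18  ⇒ total 95.
Compare {H2, H4}: total 100.
Compare {H4, H5}: total 113.
No size-2 selection does better; minimum is 95.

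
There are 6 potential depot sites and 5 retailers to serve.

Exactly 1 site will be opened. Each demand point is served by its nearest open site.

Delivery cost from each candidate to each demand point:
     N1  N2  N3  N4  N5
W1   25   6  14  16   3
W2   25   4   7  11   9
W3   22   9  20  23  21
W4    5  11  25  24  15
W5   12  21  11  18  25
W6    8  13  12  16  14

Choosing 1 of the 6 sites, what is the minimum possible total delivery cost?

56

Open {W2}.
  N1→W2 25, N2→W2 4, N3→W2 7, N4→W2 11, N5→W2 9  ⇒ total 56.
Compare {W6}: total 63.
Compare {W1}: total 64.
No size-1 selection does better; minimum is 56.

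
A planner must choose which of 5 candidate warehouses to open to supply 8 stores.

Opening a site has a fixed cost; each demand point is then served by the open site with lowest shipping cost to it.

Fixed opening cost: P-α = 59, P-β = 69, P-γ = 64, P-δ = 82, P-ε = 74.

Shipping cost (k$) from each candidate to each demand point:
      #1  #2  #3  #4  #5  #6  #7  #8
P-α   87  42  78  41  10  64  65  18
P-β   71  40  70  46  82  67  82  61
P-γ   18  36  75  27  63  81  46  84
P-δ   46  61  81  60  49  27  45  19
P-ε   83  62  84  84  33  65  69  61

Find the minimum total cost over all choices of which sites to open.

417

Open {P-α, P-γ}: assign each demand point to its cheapest open site.
  #1→P-γ 18, #2→P-γ 36, #3→P-γ 75, #4→P-γ 27, #5→P-α 10, #6→P-α 64, #7→P-γ 46, #8→P-α 18
  shipping cost 294, fixed 123 → total 417.
Compare {P-γ, P-δ}: shipping cost 296 + fixed 146 = 442.
Compare {P-α, P-δ}: shipping cost 307 + fixed 141 = 448.
Compare {P-α, P-γ, P-δ}: shipping cost 256 + fixed 205 = 461.
All other subsets cost ≥ 442. Minimum total cost: 417.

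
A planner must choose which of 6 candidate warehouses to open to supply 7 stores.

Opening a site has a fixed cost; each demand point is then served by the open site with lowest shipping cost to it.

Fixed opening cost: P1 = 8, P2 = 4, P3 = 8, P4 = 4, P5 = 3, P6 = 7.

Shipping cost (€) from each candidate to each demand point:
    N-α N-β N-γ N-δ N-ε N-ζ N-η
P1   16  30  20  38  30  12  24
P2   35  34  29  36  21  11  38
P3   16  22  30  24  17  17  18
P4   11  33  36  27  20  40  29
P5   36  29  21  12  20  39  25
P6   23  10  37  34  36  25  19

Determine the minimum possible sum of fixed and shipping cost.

122

Open {P2, P4, P5, P6}: assign each demand point to its cheapest open site.
  N-α→P4 11, N-β→P6 10, N-γ→P5 21, N-δ→P5 12, N-ε→P4 20, N-ζ→P2 11, N-η→P6 19
  shipping cost 104, fixed 18 → total 122.
Compare {P1, P4, P5, P6}: shipping cost 104 + fixed 22 = 126.
Compare {P2, P3, P4, P5, P6}: shipping cost 100 + fixed 26 = 126.
Compare {P1, P5, P6}: shipping cost 109 + fixed 18 = 127.
All other subsets cost ≥ 126. Minimum total cost: 122.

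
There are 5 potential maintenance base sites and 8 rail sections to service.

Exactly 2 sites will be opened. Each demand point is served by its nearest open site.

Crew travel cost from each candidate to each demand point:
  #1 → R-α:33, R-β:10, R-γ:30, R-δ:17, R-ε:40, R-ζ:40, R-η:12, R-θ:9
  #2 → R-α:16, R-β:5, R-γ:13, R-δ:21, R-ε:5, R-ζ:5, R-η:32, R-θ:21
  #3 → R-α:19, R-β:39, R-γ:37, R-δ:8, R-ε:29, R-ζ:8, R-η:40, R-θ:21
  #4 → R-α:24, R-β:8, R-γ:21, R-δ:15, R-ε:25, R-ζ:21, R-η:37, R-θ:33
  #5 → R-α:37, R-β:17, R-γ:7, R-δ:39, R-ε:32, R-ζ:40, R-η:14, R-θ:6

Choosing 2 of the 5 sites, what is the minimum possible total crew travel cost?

79

Open {#2, #5}.
  R-α→#2 16, R-β→#2 5, R-γ→#5 7, R-δ→#2 21, R-ε→#2 5, R-ζ→#2 5, R-η→#5 14, R-θ→#5 6  ⇒ total 79.
Compare {#1, #2}: total 82.
Compare {#2, #3}: total 105.
No size-2 selection does better; minimum is 79.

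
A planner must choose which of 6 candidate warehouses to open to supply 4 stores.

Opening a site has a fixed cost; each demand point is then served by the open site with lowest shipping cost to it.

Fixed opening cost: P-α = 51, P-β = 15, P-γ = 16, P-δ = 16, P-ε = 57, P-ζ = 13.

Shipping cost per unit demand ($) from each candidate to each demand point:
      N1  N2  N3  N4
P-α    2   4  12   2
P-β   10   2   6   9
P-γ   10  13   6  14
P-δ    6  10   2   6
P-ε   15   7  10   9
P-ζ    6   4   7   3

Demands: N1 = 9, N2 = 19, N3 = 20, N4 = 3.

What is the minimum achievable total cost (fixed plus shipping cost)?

Open {P-β, P-δ}: assign each demand point to its cheapest open site.
  N1→P-δ 9×6=54, N2→P-β 19×2=38, N3→P-δ 20×2=40, N4→P-δ 3×6=18
  shipping cost 150, fixed 31 → total 181.
Compare {P-α, P-β, P-δ}: shipping cost 102 + fixed 82 = 184.
Compare {P-β, P-δ, P-ζ}: shipping cost 141 + fixed 44 = 185.
Compare {P-β, P-γ, P-δ}: shipping cost 150 + fixed 47 = 197.
All other subsets cost ≥ 184. Minimum total cost: 181.

181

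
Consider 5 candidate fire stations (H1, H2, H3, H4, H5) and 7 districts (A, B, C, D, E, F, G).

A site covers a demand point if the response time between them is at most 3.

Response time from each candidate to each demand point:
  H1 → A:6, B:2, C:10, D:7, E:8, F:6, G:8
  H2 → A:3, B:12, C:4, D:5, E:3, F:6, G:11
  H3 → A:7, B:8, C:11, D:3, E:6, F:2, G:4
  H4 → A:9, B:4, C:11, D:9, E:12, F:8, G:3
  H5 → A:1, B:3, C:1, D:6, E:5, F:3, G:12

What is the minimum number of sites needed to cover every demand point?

Coverage sets (demand points within 3 of each site):
  H1: {B}
  H2: {A, E}
  H3: {D, F}
  H4: {G}
  H5: {A, B, C, F}
No 3 sites suffice: every size-3 union leaves at least one demand point uncovered.
But {H2, H3, H4, H5} covers everything, so the minimum is 4.

4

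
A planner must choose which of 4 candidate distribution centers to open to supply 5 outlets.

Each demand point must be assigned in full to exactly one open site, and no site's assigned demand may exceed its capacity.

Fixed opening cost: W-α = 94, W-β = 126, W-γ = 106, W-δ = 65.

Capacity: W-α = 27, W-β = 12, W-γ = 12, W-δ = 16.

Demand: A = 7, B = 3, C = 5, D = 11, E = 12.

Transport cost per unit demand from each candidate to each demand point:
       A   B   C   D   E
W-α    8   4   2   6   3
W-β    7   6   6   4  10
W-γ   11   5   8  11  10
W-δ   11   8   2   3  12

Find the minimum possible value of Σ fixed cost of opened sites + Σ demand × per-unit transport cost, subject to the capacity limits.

Open {W-α, W-δ}; cheapest assignment that respects the capacities:
  W-α (cap 27, load 27): A, B, C, E — cost 7×8 + 3×4 + 5×2 + 12×3 = 114
  W-δ (cap 16, load 11): D — cost 11×3 = 33
  Shipping 147, fixed 159 → total 306.
  Any other capacity-feasible assignment to {W-α, W-δ} ships for at least 147.
Compare {W-α, W-β}: its best feasible assignment gives total 378.
Compare {W-α, W-γ, W-δ}: its best feasible assignment gives total 412.
Every other set of open sites that can feasibly serve all demand totals ≥ 378 even under its best assignment. Minimum: 306.

306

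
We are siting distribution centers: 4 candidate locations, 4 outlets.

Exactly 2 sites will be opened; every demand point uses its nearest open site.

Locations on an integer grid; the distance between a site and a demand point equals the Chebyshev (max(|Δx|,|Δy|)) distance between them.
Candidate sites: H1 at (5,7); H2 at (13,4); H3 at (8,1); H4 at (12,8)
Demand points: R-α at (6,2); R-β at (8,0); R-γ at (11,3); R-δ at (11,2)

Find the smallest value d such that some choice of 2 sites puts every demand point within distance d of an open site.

2

Open {H2, H3}.
  Farthest demand point is R-α at distance 2 (to H3); all others are ≤ 2.
With {H1, H3} the worst case is 3.
With {H3, H4} the worst case is 3.
No size-2 selection achieves below 2.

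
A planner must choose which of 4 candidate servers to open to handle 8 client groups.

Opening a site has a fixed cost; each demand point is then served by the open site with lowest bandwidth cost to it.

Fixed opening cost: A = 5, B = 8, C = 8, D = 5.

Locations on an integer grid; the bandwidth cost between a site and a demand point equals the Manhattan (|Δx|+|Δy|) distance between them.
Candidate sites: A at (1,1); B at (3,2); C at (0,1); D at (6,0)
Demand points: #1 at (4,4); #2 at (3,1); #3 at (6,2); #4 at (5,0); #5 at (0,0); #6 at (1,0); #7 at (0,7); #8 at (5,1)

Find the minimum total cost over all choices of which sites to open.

33

Open {A, D}: assign each demand point to its cheapest open site.
  #1→A 6, #2→A 2, #3→D 2, #4→D 1, #5→A 2, #6→A 1, #7→A 7, #8→D 2
  bandwidth cost 23, fixed 10 → total 33.
Compare {C, D}: bandwidth cost 23 + fixed 13 = 36.
Compare {A, B}: bandwidth cost 24 + fixed 13 = 37.
Compare {A, B, D}: bandwidth cost 19 + fixed 18 = 37.
All other subsets cost ≥ 36. Minimum total cost: 33.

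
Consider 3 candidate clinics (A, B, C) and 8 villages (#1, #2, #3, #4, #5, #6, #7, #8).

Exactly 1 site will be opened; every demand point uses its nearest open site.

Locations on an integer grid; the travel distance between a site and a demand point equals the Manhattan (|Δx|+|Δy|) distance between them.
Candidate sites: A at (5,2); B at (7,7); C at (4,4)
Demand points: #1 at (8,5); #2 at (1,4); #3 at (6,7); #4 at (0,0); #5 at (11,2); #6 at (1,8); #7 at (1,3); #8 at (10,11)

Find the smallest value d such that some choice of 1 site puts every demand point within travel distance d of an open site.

Open {C}.
  Farthest demand point is #8 at travel distance 13 (to C); all others are ≤ 13.
With {A} the worst case is 14.
With {B} the worst case is 14.
No size-1 selection achieves below 13.

13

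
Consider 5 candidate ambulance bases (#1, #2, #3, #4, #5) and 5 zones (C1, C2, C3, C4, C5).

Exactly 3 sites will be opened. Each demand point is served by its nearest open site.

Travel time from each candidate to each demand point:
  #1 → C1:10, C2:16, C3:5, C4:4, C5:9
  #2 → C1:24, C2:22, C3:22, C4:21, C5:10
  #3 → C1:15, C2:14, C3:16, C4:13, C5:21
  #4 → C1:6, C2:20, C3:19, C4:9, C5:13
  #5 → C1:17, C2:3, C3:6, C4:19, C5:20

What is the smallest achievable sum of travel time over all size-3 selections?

27

Open {#1, #4, #5}.
  C1→#4 6, C2→#5 3, C3→#1 5, C4→#1 4, C5→#1 9  ⇒ total 27.
Compare {#1, #2, #5}: total 31.
Compare {#1, #3, #5}: total 31.
No size-3 selection does better; minimum is 27.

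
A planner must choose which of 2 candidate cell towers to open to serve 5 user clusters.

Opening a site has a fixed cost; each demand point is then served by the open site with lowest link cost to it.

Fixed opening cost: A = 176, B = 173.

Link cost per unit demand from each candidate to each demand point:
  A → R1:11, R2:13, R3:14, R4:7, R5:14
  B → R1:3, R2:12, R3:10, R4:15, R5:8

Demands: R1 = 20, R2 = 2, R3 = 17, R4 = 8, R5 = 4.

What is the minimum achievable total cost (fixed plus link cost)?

579

Open {B}: assign each demand point to its cheapest open site.
  R1→B 20×3=60, R2→B 2×12=24, R3→B 17×10=170, R4→B 8×15=120, R5→B 4×8=32
  link cost 406, fixed 173 → total 579.
Compare {A, B}: link cost 342 + fixed 349 = 691.
Compare {A}: link cost 596 + fixed 176 = 772.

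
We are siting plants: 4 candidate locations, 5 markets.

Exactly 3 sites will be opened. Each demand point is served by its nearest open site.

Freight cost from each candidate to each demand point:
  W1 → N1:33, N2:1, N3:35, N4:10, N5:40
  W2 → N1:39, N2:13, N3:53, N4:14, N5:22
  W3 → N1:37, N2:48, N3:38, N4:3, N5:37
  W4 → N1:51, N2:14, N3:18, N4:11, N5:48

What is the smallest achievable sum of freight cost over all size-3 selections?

84

Open {W1, W2, W4}.
  N1→W1 33, N2→W1 1, N3→W4 18, N4→W1 10, N5→W2 22  ⇒ total 84.
Compare {W1, W3, W4}: total 92.
Compare {W2, W3, W4}: total 93.
No size-3 selection does better; minimum is 84.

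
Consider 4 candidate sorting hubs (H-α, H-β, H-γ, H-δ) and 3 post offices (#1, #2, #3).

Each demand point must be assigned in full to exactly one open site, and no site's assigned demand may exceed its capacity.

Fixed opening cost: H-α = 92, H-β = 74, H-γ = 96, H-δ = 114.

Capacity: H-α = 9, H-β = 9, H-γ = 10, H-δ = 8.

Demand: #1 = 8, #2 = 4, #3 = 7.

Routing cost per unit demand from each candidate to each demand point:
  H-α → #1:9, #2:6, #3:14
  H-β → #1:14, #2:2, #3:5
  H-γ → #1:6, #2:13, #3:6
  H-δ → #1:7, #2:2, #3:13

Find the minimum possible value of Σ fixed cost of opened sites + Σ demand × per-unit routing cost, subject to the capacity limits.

Open {H-α, H-β, H-γ}; cheapest assignment that respects the capacities:
  H-α (cap 9, load 4): #2 — cost 4×6 = 24
  H-β (cap 9, load 7): #3 — cost 7×5 = 35
  H-γ (cap 10, load 8): #1 — cost 8×6 = 48
  Shipping 107, fixed 262 → total 369.
  Any other capacity-feasible assignment to {H-α, H-β, H-γ} ships for at least 107.
Compare {H-β, H-γ, H-δ}: its best feasible assignment gives total 375.
Compare {H-α, H-β, H-δ}: its best feasible assignment gives total 395.
Every other set of open sites that can feasibly serve all demand totals ≥ 375 even under its best assignment. Minimum: 369.

369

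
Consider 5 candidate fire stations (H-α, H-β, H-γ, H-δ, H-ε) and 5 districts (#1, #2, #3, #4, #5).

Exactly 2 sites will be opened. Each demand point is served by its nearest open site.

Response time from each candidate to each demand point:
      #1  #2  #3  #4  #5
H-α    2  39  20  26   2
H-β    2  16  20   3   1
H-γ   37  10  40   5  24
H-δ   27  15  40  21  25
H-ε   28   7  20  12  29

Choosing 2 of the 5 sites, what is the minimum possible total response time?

Open {H-β, H-ε}.
  #1→H-β 2, #2→H-ε 7, #3→H-β 20, #4→H-β 3, #5→H-β 1  ⇒ total 33.
Compare {H-β, H-γ}: total 36.
Compare {H-α, H-γ}: total 39.
No size-2 selection does better; minimum is 33.

33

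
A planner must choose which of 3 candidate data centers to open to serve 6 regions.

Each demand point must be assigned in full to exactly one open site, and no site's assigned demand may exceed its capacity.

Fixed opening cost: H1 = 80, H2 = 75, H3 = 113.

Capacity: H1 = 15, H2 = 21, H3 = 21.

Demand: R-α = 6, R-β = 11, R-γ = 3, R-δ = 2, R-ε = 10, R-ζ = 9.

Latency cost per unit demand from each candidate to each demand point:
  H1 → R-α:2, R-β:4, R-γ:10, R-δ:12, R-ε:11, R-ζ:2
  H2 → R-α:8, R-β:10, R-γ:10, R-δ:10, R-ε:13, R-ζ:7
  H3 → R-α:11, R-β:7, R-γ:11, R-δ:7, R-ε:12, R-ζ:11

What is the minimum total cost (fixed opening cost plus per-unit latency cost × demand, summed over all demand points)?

Open {H1, H2, H3}; cheapest assignment that respects the capacities:
  H1 (cap 15, load 15): R-α, R-ζ — cost 6×2 + 9×2 = 30
  H2 (cap 21, load 5): R-γ, R-δ — cost 3×10 + 2×10 = 50
  H3 (cap 21, load 21): R-β, R-ε — cost 11×7 + 10×12 = 197
  Shipping 277, fixed 268 → total 545.
  Any other capacity-feasible assignment to {H1, H2, H3} ships for at least 277.
Compare {H2, H3}: its best feasible assignment gives total 546.
Every other set of open sites that can feasibly serve all demand totals ≥ 546 even under its best assignment. Minimum: 545.

545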